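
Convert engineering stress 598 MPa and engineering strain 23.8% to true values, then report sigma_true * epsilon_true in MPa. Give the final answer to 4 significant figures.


sigma_true = sigma_eng * (1 + epsilon_eng)
sigma_true = 598 * (1 + 0.238) = 740.324 MPa
epsilon_true = ln(1 + epsilon_eng)
epsilon_true = ln(1 + 0.238) = 0.213497
sigma_true * epsilon_true = 740.324 * 0.213497 = 158.1 MPa


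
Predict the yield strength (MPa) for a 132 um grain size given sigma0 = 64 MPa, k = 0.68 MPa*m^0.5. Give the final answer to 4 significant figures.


sigma_y = sigma0 + k / sqrt(d)
d = 132 um = 1.32e-04 m
sigma_y = 64 + 0.68 / sqrt(1.32e-04)
sigma_y = 123.2 MPa


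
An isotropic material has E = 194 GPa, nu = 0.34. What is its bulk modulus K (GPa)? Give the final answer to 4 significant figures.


K = E / (3*(1-2*nu))
K = 194 / (3*(1-2*0.34))
K = 202.1 GPa


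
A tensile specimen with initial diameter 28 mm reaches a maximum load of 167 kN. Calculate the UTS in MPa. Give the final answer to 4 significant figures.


A0 = pi*(d/2)^2 = pi*(28/2)^2 = 615.752 mm^2
UTS = F_max / A0 = 167*1000 / 615.752
UTS = 271.2 MPa


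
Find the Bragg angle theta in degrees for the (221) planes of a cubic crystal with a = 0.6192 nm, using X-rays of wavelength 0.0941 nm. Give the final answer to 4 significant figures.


d = a / sqrt(h^2+k^2+l^2)
d = 0.6192 / sqrt(9) = 0.2064 nm
lambda = 2*d*sin(theta)  =>  sin(theta) = lambda / (2*d)
sin(theta) = 0.0941 / (2 * 0.2064) = 0.227955
theta = 13.18 deg


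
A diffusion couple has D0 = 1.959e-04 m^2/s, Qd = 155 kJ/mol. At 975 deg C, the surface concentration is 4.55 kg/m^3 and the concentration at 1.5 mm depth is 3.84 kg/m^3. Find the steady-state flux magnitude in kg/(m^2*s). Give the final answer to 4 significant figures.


Step 1: D = D0 * exp(-Qd/(R*T))
T = 975 + 273.15 = 1248.15 K
D = 1.959e-04 * exp(-155e3 / (8.314 * 1248.15)) = 6.38417e-11 m^2/s
Step 2: J = D * (C1 - C2) / dx
J = 6.38417e-11 * (4.55 - 3.84) / 1.5e-03
J = 3.022e-08 kg/(m^2*s)


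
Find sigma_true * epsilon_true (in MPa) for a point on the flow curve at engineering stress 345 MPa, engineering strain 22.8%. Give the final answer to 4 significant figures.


sigma_true = sigma_eng * (1 + epsilon_eng)
sigma_true = 345 * (1 + 0.228) = 423.66 MPa
epsilon_true = ln(1 + epsilon_eng)
epsilon_true = ln(1 + 0.228) = 0.205387
sigma_true * epsilon_true = 423.66 * 0.205387 = 87.01 MPa


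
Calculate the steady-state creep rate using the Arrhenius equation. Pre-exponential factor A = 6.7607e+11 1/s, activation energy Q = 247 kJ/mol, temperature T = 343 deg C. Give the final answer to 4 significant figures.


rate = A * exp(-Q / (R*T))
T = 343 + 273.15 = 616.15 K
rate = 6.7607e+11 * exp(-247e3 / (8.314 * 616.15))
rate = 7.755e-10 1/s


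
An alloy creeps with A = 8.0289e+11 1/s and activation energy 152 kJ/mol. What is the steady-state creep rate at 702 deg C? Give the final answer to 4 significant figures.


rate = A * exp(-Q / (R*T))
T = 702 + 273.15 = 975.15 K
rate = 8.0289e+11 * exp(-152e3 / (8.314 * 975.15))
rate = 5786 1/s


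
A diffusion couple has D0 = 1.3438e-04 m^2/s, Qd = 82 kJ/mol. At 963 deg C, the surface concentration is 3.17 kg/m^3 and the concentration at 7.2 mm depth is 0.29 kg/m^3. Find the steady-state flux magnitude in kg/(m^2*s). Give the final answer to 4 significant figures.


Step 1: D = D0 * exp(-Qd/(R*T))
T = 963 + 273.15 = 1236.15 K
D = 1.3438e-04 * exp(-82e3 / (8.314 * 1236.15)) = 4.60495e-08 m^2/s
Step 2: J = D * (C1 - C2) / dx
J = 4.60495e-08 * (3.17 - 0.29) / 7.2e-03
J = 1.842e-05 kg/(m^2*s)


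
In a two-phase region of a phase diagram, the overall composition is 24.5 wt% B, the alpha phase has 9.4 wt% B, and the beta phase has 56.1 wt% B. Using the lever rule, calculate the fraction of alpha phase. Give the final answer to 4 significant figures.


f_alpha = (C_beta - C0) / (C_beta - C_alpha)
f_alpha = (56.1 - 24.5) / (56.1 - 9.4)
f_alpha = 0.6767


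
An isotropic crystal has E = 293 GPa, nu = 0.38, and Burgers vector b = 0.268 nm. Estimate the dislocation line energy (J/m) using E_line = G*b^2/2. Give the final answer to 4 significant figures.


Step 1: G = E / (2*(1+nu))
G = 293 / (2*(1+0.38)) = 106.159 GPa = 1.06159e+11 Pa
Step 2: E_line = G*b^2/2
b = 0.268 nm = 2.68e-10 m
E_line = 0.5 * 1.06159e+11 * (2.68e-10)^2 = 3.812e-09 J/m


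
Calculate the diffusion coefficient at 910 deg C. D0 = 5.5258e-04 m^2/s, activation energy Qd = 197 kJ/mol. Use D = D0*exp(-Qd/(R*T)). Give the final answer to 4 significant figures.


D = D0 * exp(-Qd / (R*T))
T = 1183.15 K
D = 5.5258e-04 * exp(-197e3 / (8.314 * 1183.15))
D = 1.109e-12 m^2/s


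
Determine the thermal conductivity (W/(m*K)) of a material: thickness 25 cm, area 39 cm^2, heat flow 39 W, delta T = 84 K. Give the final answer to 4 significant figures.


k = Q*L / (A*dT)
L = 0.25 m, A = 3.9e-03 m^2
k = 39 * 0.25 / (3.9e-03 * 84)
k = 29.76 W/(m*K)


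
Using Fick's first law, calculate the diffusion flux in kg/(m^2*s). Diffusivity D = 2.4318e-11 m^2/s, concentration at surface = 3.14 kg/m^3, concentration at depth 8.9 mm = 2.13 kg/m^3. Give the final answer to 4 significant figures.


J = -D * (dC/dx) = D * (C1 - C2) / dx
J = 2.4318e-11 * (3.14 - 2.13) / 8.9e-03
J = 2.76e-09 kg/(m^2*s)


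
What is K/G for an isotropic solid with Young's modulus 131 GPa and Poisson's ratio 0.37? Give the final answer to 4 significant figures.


G = E / (2*(1+nu))
G = 131 / (2*(1+0.37)) = 47.8102 GPa
K = E / (3*(1-2*nu))
K = 131 / (3*(1-2*0.37)) = 167.949 GPa
K/G = 167.949 / 47.8102 = 3.513


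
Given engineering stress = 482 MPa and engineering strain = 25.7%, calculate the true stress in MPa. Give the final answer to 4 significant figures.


sigma_true = sigma_eng * (1 + epsilon_eng)
sigma_true = 482 * (1 + 0.257)
sigma_true = 605.9 MPa


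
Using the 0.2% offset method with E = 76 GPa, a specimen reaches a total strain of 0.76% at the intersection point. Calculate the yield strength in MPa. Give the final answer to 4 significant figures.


Offset strain = 0.002
Elastic strain at yield = total_strain - offset = 7.6e-03 - 0.002 = 5.6e-03
sigma_y = E * elastic_strain = 76000 * 5.6e-03
sigma_y = 425.6 MPa


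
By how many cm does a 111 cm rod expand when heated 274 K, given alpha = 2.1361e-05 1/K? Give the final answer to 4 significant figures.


dL = L0 * alpha * dT
dL = 111 * 2.1361e-05 * 274
dL = 0.6497 cm


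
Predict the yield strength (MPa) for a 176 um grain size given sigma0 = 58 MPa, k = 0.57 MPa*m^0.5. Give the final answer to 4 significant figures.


sigma_y = sigma0 + k / sqrt(d)
d = 176 um = 1.76e-04 m
sigma_y = 58 + 0.57 / sqrt(1.76e-04)
sigma_y = 101 MPa


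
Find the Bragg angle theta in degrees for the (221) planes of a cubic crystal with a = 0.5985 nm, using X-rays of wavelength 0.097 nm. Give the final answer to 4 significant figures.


d = a / sqrt(h^2+k^2+l^2)
d = 0.5985 / sqrt(9) = 0.1995 nm
lambda = 2*d*sin(theta)  =>  sin(theta) = lambda / (2*d)
sin(theta) = 0.097 / (2 * 0.1995) = 0.243108
theta = 14.07 deg


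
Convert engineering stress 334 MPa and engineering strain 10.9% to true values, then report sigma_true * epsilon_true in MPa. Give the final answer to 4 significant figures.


sigma_true = sigma_eng * (1 + epsilon_eng)
sigma_true = 334 * (1 + 0.109) = 370.406 MPa
epsilon_true = ln(1 + epsilon_eng)
epsilon_true = ln(1 + 0.109) = 0.103459
sigma_true * epsilon_true = 370.406 * 0.103459 = 38.32 MPa


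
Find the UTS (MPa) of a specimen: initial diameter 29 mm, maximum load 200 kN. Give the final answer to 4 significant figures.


A0 = pi*(d/2)^2 = pi*(29/2)^2 = 660.52 mm^2
UTS = F_max / A0 = 200*1000 / 660.52
UTS = 302.8 MPa


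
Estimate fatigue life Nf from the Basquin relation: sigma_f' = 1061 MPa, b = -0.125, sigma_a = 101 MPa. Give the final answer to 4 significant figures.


sigma_a = sigma_f' * (2*Nf)^b
2*Nf = (sigma_a / sigma_f')^(1/b)
2*Nf = (101 / 1061)^(1/-0.125)
2*Nf = 1.48304e+08
Nf = 7.415e+07 cycles


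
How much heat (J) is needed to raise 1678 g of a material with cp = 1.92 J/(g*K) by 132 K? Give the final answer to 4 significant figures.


Q = m * cp * dT
Q = 1678 * 1.92 * 132
Q = 425300 J


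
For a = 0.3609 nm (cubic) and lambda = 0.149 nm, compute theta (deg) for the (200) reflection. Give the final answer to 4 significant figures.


d = a / sqrt(h^2+k^2+l^2)
d = 0.3609 / sqrt(4) = 0.18045 nm
lambda = 2*d*sin(theta)  =>  sin(theta) = lambda / (2*d)
sin(theta) = 0.149 / (2 * 0.18045) = 0.412857
theta = 24.38 deg


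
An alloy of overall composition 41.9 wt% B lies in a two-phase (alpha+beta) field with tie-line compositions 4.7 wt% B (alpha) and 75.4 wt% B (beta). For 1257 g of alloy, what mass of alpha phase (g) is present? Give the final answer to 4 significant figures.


f_alpha = (C_beta - C0) / (C_beta - C_alpha)
f_alpha = (75.4 - 41.9) / (75.4 - 4.7) = 0.473833
m_alpha = f_alpha * m_total = 0.473833 * 1257 = 595.6 g


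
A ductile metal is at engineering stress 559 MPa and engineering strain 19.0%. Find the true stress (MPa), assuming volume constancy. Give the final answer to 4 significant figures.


sigma_true = sigma_eng * (1 + epsilon_eng)
sigma_true = 559 * (1 + 0.19)
sigma_true = 665.2 MPa


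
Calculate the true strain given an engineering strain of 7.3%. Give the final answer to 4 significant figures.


epsilon_true = ln(1 + epsilon_eng)
epsilon_true = ln(1 + 0.073)
epsilon_true = 0.07046


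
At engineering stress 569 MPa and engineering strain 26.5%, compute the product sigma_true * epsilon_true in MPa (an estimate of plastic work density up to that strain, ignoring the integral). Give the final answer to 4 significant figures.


sigma_true = sigma_eng * (1 + epsilon_eng)
sigma_true = 569 * (1 + 0.265) = 719.785 MPa
epsilon_true = ln(1 + epsilon_eng)
epsilon_true = ln(1 + 0.265) = 0.235072
sigma_true * epsilon_true = 719.785 * 0.235072 = 169.2 MPa


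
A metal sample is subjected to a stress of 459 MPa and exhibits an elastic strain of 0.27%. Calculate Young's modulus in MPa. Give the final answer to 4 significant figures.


E = sigma / epsilon
epsilon = 0.27% = 2.7e-03
E = 459 / 2.7e-03
E = 170000 MPa


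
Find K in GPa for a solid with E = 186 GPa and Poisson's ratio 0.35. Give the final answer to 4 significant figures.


K = E / (3*(1-2*nu))
K = 186 / (3*(1-2*0.35))
K = 206.7 GPa


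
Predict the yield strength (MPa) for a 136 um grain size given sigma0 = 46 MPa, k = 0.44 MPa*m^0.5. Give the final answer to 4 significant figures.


sigma_y = sigma0 + k / sqrt(d)
d = 136 um = 1.36e-04 m
sigma_y = 46 + 0.44 / sqrt(1.36e-04)
sigma_y = 83.73 MPa


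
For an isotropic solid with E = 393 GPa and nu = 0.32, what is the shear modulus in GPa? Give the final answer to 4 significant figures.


G = E / (2*(1+nu))
G = 393 / (2*(1+0.32))
G = 148.9 GPa


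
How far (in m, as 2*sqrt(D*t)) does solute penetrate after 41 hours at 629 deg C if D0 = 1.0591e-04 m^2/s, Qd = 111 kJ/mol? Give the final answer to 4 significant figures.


Step 1: D = D0 * exp(-Qd/(R*T))
T = 902.15 K
D = 1.0591e-04 * exp(-111e3 / (8.314 * 902.15)) = 3.96083e-11 m^2/s
Step 2: L = 2*sqrt(D*t)
t = 41 h = 147600 s
L = 2*sqrt(3.96083e-11 * 147600) = 4.836e-03 m


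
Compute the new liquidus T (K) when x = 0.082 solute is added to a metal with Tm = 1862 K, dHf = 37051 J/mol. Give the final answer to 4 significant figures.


dT = R*Tm^2*x / dHf
dT = 8.314 * 1862^2 * 0.082 / 37051
dT = 63.7945 K
T_new = 1862 - 63.7945 = 1798 K


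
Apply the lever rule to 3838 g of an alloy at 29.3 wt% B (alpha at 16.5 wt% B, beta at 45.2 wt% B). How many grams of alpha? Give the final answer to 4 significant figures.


f_alpha = (C_beta - C0) / (C_beta - C_alpha)
f_alpha = (45.2 - 29.3) / (45.2 - 16.5) = 0.554007
m_alpha = f_alpha * m_total = 0.554007 * 3838 = 2126 g


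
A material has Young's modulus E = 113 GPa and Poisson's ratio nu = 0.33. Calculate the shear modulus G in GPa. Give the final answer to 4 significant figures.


G = E / (2*(1+nu))
G = 113 / (2*(1+0.33))
G = 42.48 GPa


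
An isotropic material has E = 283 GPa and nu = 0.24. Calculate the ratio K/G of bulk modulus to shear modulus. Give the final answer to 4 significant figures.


G = E / (2*(1+nu))
G = 283 / (2*(1+0.24)) = 114.113 GPa
K = E / (3*(1-2*nu))
K = 283 / (3*(1-2*0.24)) = 181.41 GPa
K/G = 181.41 / 114.113 = 1.59


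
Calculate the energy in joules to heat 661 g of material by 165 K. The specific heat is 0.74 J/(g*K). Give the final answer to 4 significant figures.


Q = m * cp * dT
Q = 661 * 0.74 * 165
Q = 80710 J


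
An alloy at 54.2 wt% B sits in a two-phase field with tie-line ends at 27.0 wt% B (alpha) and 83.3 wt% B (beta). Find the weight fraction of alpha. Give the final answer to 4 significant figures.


f_alpha = (C_beta - C0) / (C_beta - C_alpha)
f_alpha = (83.3 - 54.2) / (83.3 - 27.0)
f_alpha = 0.5169


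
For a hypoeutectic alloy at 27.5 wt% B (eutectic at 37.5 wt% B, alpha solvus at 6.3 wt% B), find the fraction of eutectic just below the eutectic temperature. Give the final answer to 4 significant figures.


f_primary = (C_e - C0) / (C_e - C_alpha_max)
f_primary = (37.5 - 27.5) / (37.5 - 6.3)
f_primary = 0.320513
f_eutectic = 1 - 0.320513 = 0.6795


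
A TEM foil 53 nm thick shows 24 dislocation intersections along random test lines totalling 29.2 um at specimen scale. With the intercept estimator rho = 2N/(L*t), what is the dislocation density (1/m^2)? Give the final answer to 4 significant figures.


rho = 2N / (L * t)
L = 29.2 um = 2.92e-05 m, t = 53 nm = 5.3e-08 m
rho = 2 * 24 / (2.92e-05 * 5.3e-08)
rho = 3.102e+13 1/m^2


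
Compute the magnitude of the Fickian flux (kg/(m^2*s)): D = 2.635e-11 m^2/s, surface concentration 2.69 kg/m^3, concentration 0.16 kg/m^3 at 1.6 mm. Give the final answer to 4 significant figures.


J = -D * (dC/dx) = D * (C1 - C2) / dx
J = 2.635e-11 * (2.69 - 0.16) / 1.6e-03
J = 4.167e-08 kg/(m^2*s)


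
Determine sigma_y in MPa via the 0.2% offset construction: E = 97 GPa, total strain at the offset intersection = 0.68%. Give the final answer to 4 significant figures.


Offset strain = 0.002
Elastic strain at yield = total_strain - offset = 6.8e-03 - 0.002 = 4.8e-03
sigma_y = E * elastic_strain = 97000 * 4.8e-03
sigma_y = 465.6 MPa


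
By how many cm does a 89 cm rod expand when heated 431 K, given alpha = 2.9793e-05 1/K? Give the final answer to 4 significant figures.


dL = L0 * alpha * dT
dL = 89 * 2.9793e-05 * 431
dL = 1.143 cm


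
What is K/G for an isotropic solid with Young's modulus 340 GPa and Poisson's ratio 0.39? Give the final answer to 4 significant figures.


G = E / (2*(1+nu))
G = 340 / (2*(1+0.39)) = 122.302 GPa
K = E / (3*(1-2*nu))
K = 340 / (3*(1-2*0.39)) = 515.152 GPa
K/G = 515.152 / 122.302 = 4.212


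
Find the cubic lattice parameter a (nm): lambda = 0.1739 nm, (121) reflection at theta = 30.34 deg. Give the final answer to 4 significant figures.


d = lambda / (2*sin(theta))
d = 0.1739 / (2*sin(30.34 deg))
d = 0.172134 nm
a = d * sqrt(h^2+k^2+l^2) = 0.172134 * sqrt(6)
a = 0.4216 nm


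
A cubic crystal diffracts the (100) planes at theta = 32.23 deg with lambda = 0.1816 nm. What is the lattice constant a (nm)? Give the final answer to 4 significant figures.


d = lambda / (2*sin(theta))
d = 0.1816 / (2*sin(32.23 deg))
d = 0.170254 nm
a = d * sqrt(h^2+k^2+l^2) = 0.170254 * sqrt(1)
a = 0.1703 nm


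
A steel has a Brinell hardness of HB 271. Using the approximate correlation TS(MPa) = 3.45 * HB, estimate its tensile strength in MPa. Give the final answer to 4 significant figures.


TS (MPa) = 3.45 * HB
TS = 3.45 * 271
TS = 935 MPa


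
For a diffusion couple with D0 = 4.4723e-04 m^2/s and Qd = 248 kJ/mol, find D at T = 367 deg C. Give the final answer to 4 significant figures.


D = D0 * exp(-Qd / (R*T))
T = 640.15 K
D = 4.4723e-04 * exp(-248e3 / (8.314 * 640.15))
D = 2.592e-24 m^2/s


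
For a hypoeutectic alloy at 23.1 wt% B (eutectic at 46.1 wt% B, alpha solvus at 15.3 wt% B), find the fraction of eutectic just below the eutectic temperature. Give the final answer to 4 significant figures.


f_primary = (C_e - C0) / (C_e - C_alpha_max)
f_primary = (46.1 - 23.1) / (46.1 - 15.3)
f_primary = 0.746753
f_eutectic = 1 - 0.746753 = 0.2532


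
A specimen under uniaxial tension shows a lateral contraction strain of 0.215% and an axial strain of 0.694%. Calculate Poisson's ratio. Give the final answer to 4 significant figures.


nu = -epsilon_lat / epsilon_axial
Lateral strain is contraction (negative), so using magnitudes:
nu = 0.215 / 0.694
nu = 0.3098


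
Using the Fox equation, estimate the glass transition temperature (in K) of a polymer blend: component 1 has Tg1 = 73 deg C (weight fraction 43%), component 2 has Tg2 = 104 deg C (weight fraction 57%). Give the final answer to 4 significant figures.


1/Tg = w1/Tg1 + w2/Tg2 (in Kelvin)
Tg1 = 346.15 K, Tg2 = 377.15 K
1/Tg = 0.43/346.15 + 0.57/377.15
Tg = 363.2 K


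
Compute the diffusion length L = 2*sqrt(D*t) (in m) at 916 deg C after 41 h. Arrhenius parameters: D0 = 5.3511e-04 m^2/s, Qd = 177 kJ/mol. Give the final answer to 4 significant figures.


Step 1: D = D0 * exp(-Qd/(R*T))
T = 1189.15 K
D = 5.3511e-04 * exp(-177e3 / (8.314 * 1189.15)) = 8.97955e-12 m^2/s
Step 2: L = 2*sqrt(D*t)
t = 41 h = 147600 s
L = 2*sqrt(8.97955e-12 * 147600) = 2.303e-03 m


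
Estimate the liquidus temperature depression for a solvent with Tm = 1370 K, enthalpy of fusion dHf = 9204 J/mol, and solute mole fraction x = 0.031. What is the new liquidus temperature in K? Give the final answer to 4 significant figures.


dT = R*Tm^2*x / dHf
dT = 8.314 * 1370^2 * 0.031 / 9204
dT = 52.5577 K
T_new = 1370 - 52.5577 = 1317 K


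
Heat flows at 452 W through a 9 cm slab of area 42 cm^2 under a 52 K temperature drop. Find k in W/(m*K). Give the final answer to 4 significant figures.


k = Q*L / (A*dT)
L = 0.09 m, A = 4.2e-03 m^2
k = 452 * 0.09 / (4.2e-03 * 52)
k = 186.3 W/(m*K)


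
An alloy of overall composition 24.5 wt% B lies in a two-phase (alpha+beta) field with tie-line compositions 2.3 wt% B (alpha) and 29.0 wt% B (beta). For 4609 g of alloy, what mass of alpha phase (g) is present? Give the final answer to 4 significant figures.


f_alpha = (C_beta - C0) / (C_beta - C_alpha)
f_alpha = (29.0 - 24.5) / (29.0 - 2.3) = 0.168539
m_alpha = f_alpha * m_total = 0.168539 * 4609 = 776.8 g


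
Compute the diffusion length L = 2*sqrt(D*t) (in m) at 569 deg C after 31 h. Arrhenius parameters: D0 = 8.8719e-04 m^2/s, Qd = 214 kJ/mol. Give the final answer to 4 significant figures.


Step 1: D = D0 * exp(-Qd/(R*T))
T = 842.15 K
D = 8.8719e-04 * exp(-214e3 / (8.314 * 842.15)) = 4.72188e-17 m^2/s
Step 2: L = 2*sqrt(D*t)
t = 31 h = 111600 s
L = 2*sqrt(4.72188e-17 * 111600) = 4.591e-06 m


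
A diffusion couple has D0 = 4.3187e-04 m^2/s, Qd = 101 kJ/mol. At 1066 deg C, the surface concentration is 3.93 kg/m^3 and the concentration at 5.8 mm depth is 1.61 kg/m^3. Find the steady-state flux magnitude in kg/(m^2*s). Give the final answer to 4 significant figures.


Step 1: D = D0 * exp(-Qd/(R*T))
T = 1066 + 273.15 = 1339.15 K
D = 4.3187e-04 * exp(-101e3 / (8.314 * 1339.15)) = 4.96162e-08 m^2/s
Step 2: J = D * (C1 - C2) / dx
J = 4.96162e-08 * (3.93 - 1.61) / 5.8e-03
J = 1.985e-05 kg/(m^2*s)


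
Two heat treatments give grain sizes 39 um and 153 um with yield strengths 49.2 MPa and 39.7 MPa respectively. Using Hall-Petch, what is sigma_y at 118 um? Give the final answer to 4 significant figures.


sigma_y = sigma0 + k / sqrt(d)
1/sqrt(d1) = 1/sqrt(3.9e-05) = 160.128;  1/sqrt(d2) = 80.8452
k = (sigma1 - sigma2) / (1/sqrt(d1) - 1/sqrt(d2)) = (49.2 - 39.7) / (160.128 - 80.8452) = 0.119824 MPa*m^0.5
sigma0 = sigma1 - k/sqrt(d1) = 49.2 - 0.119824*160.128 = 30.0128 MPa
sigma_y(d3) = 30.0128 + 0.119824 / sqrt(1.18e-04) = 41.04 MPa


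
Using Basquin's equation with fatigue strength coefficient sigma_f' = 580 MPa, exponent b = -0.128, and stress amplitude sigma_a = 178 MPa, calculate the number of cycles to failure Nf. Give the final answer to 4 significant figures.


sigma_a = sigma_f' * (2*Nf)^b
2*Nf = (sigma_a / sigma_f')^(1/b)
2*Nf = (178 / 580)^(1/-0.128)
2*Nf = 10183
Nf = 5091 cycles


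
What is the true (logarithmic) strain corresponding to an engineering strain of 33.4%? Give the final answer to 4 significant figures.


epsilon_true = ln(1 + epsilon_eng)
epsilon_true = ln(1 + 0.334)
epsilon_true = 0.2882


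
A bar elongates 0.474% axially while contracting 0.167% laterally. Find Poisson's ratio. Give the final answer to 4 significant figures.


nu = -epsilon_lat / epsilon_axial
Lateral strain is contraction (negative), so using magnitudes:
nu = 0.167 / 0.474
nu = 0.3523


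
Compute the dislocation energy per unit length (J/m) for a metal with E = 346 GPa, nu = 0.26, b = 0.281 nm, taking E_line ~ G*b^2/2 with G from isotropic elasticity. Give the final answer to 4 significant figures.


Step 1: G = E / (2*(1+nu))
G = 346 / (2*(1+0.26)) = 137.302 GPa = 1.37302e+11 Pa
Step 2: E_line = G*b^2/2
b = 0.281 nm = 2.81e-10 m
E_line = 0.5 * 1.37302e+11 * (2.81e-10)^2 = 5.421e-09 J/m


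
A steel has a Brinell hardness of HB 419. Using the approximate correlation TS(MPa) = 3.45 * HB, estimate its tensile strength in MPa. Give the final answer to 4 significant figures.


TS (MPa) = 3.45 * HB
TS = 3.45 * 419
TS = 1446 MPa


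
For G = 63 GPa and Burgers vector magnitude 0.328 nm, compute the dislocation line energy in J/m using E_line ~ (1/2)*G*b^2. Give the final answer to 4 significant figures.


E = G*b^2/2
b = 0.328 nm = 3.28e-10 m
G = 63 GPa = 6.3e+10 Pa
E = 0.5 * 6.3e+10 * (3.28e-10)^2
E = 3.389e-09 J/m


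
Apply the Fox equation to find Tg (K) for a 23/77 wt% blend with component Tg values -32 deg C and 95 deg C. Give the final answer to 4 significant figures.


1/Tg = w1/Tg1 + w2/Tg2 (in Kelvin)
Tg1 = 241.15 K, Tg2 = 368.15 K
1/Tg = 0.23/241.15 + 0.77/368.15
Tg = 328.4 K


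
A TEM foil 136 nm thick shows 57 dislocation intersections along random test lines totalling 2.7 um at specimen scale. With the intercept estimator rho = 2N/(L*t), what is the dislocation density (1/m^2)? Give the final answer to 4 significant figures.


rho = 2N / (L * t)
L = 2.7 um = 2.7e-06 m, t = 136 nm = 1.36e-07 m
rho = 2 * 57 / (2.7e-06 * 1.36e-07)
rho = 3.105e+14 1/m^2


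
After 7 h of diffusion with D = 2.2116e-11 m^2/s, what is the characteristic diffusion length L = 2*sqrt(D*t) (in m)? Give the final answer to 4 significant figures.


t = 7 hr = 25200 s
Diffusion length = 2*sqrt(D*t)
= 2*sqrt(2.2116e-11 * 25200)
= 1.493e-03 m


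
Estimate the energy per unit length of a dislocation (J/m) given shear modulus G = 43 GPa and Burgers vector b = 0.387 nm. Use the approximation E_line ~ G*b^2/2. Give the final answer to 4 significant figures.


E = G*b^2/2
b = 0.387 nm = 3.87e-10 m
G = 43 GPa = 4.3e+10 Pa
E = 0.5 * 4.3e+10 * (3.87e-10)^2
E = 3.22e-09 J/m


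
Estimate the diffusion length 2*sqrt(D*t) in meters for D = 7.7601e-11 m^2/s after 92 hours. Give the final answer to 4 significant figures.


t = 92 hr = 331200 s
Diffusion length = 2*sqrt(D*t)
= 2*sqrt(7.7601e-11 * 331200)
= 0.01014 m


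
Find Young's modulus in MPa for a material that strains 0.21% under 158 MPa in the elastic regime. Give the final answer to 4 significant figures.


E = sigma / epsilon
epsilon = 0.21% = 2.1e-03
E = 158 / 2.1e-03
E = 75240 MPa


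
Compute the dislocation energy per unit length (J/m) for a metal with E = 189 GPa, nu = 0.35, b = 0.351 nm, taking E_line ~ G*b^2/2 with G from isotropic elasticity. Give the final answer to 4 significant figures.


Step 1: G = E / (2*(1+nu))
G = 189 / (2*(1+0.35)) = 70 GPa = 7e+10 Pa
Step 2: E_line = G*b^2/2
b = 0.351 nm = 3.51e-10 m
E_line = 0.5 * 7e+10 * (3.51e-10)^2 = 4.312e-09 J/m


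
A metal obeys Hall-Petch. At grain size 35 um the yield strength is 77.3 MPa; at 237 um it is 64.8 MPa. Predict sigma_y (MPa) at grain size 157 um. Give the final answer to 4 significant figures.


sigma_y = sigma0 + k / sqrt(d)
1/sqrt(d1) = 1/sqrt(3.5e-05) = 169.031;  1/sqrt(d2) = 64.957
k = (sigma1 - sigma2) / (1/sqrt(d1) - 1/sqrt(d2)) = (77.3 - 64.8) / (169.031 - 64.957) = 0.120107 MPa*m^0.5
sigma0 = sigma1 - k/sqrt(d1) = 77.3 - 0.120107*169.031 = 56.9982 MPa
sigma_y(d3) = 56.9982 + 0.120107 / sqrt(1.57e-04) = 66.58 MPa


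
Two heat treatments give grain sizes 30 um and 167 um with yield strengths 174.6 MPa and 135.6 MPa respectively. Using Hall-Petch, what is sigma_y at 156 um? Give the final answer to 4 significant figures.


sigma_y = sigma0 + k / sqrt(d)
1/sqrt(d1) = 1/sqrt(3e-05) = 182.574;  1/sqrt(d2) = 77.3823
k = (sigma1 - sigma2) / (1/sqrt(d1) - 1/sqrt(d2)) = (174.6 - 135.6) / (182.574 - 77.3823) = 0.370751 MPa*m^0.5
sigma0 = sigma1 - k/sqrt(d1) = 174.6 - 0.370751*182.574 = 106.91 MPa
sigma_y(d3) = 106.91 + 0.370751 / sqrt(1.56e-04) = 136.6 MPa


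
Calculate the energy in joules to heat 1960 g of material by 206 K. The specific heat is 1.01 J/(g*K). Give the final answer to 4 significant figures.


Q = m * cp * dT
Q = 1960 * 1.01 * 206
Q = 407800 J


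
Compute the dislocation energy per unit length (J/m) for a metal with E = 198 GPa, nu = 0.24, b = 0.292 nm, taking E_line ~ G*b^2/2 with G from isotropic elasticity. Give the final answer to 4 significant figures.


Step 1: G = E / (2*(1+nu))
G = 198 / (2*(1+0.24)) = 79.8387 GPa = 7.98387e+10 Pa
Step 2: E_line = G*b^2/2
b = 0.292 nm = 2.92e-10 m
E_line = 0.5 * 7.98387e+10 * (2.92e-10)^2 = 3.404e-09 J/m


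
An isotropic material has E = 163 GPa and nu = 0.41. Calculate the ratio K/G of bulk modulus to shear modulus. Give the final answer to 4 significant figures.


G = E / (2*(1+nu))
G = 163 / (2*(1+0.41)) = 57.8014 GPa
K = E / (3*(1-2*nu))
K = 163 / (3*(1-2*0.41)) = 301.852 GPa
K/G = 301.852 / 57.8014 = 5.222


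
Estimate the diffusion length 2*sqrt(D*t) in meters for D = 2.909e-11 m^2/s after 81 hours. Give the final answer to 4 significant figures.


t = 81 hr = 291600 s
Diffusion length = 2*sqrt(D*t)
= 2*sqrt(2.909e-11 * 291600)
= 5.825e-03 m


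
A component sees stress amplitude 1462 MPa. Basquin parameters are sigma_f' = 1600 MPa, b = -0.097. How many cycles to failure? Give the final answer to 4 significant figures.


sigma_a = sigma_f' * (2*Nf)^b
2*Nf = (sigma_a / sigma_f')^(1/b)
2*Nf = (1462 / 1600)^(1/-0.097)
2*Nf = 2.5342
Nf = 1.267 cycles


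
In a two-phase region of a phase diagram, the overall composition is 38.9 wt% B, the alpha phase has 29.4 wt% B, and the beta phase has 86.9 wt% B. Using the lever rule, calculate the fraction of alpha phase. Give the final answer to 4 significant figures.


f_alpha = (C_beta - C0) / (C_beta - C_alpha)
f_alpha = (86.9 - 38.9) / (86.9 - 29.4)
f_alpha = 0.8348


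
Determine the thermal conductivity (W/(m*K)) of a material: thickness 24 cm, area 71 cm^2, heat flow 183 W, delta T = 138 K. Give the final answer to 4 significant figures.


k = Q*L / (A*dT)
L = 0.24 m, A = 7.1e-03 m^2
k = 183 * 0.24 / (7.1e-03 * 138)
k = 44.83 W/(m*K)


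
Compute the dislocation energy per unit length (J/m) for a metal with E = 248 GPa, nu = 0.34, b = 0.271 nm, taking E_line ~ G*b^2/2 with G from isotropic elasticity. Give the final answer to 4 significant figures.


Step 1: G = E / (2*(1+nu))
G = 248 / (2*(1+0.34)) = 92.5373 GPa = 9.25373e+10 Pa
Step 2: E_line = G*b^2/2
b = 0.271 nm = 2.71e-10 m
E_line = 0.5 * 9.25373e+10 * (2.71e-10)^2 = 3.398e-09 J/m


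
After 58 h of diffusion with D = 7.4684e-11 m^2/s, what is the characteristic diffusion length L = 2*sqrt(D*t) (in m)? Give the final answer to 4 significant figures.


t = 58 hr = 208800 s
Diffusion length = 2*sqrt(D*t)
= 2*sqrt(7.4684e-11 * 208800)
= 7.898e-03 m


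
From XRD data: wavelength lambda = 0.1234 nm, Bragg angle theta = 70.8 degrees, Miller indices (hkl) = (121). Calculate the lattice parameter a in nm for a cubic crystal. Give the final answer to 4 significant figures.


d = lambda / (2*sin(theta))
d = 0.1234 / (2*sin(70.8 deg))
d = 0.0653341 nm
a = d * sqrt(h^2+k^2+l^2) = 0.0653341 * sqrt(6)
a = 0.16 nm


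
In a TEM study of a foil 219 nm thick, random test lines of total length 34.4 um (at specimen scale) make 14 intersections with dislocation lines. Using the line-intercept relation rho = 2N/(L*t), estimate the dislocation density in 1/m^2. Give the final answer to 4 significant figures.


rho = 2N / (L * t)
L = 34.4 um = 3.44e-05 m, t = 219 nm = 2.19e-07 m
rho = 2 * 14 / (3.44e-05 * 2.19e-07)
rho = 3.717e+12 1/m^2


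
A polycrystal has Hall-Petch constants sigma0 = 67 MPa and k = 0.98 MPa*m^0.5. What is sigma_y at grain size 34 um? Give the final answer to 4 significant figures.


sigma_y = sigma0 + k / sqrt(d)
d = 34 um = 3.4e-05 m
sigma_y = 67 + 0.98 / sqrt(3.4e-05)
sigma_y = 235.1 MPa


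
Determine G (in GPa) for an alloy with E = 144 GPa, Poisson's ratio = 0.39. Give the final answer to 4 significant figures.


G = E / (2*(1+nu))
G = 144 / (2*(1+0.39))
G = 51.8 GPa


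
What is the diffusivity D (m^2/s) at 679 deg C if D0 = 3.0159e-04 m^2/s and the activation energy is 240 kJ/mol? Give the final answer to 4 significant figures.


D = D0 * exp(-Qd / (R*T))
T = 952.15 K
D = 3.0159e-04 * exp(-240e3 / (8.314 * 952.15))
D = 2.054e-17 m^2/s


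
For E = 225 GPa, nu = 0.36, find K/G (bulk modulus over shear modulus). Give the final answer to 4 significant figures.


G = E / (2*(1+nu))
G = 225 / (2*(1+0.36)) = 82.7206 GPa
K = E / (3*(1-2*nu))
K = 225 / (3*(1-2*0.36)) = 267.857 GPa
K/G = 267.857 / 82.7206 = 3.238


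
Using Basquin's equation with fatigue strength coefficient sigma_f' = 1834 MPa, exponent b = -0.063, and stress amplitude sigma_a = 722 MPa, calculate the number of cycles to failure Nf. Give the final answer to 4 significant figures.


sigma_a = sigma_f' * (2*Nf)^b
2*Nf = (sigma_a / sigma_f')^(1/b)
2*Nf = (722 / 1834)^(1/-0.063)
2*Nf = 2.66921e+06
Nf = 1.335e+06 cycles


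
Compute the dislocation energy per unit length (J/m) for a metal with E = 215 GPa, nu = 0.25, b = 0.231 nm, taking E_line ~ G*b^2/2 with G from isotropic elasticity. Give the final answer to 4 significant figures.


Step 1: G = E / (2*(1+nu))
G = 215 / (2*(1+0.25)) = 86 GPa = 8.6e+10 Pa
Step 2: E_line = G*b^2/2
b = 0.231 nm = 2.31e-10 m
E_line = 0.5 * 8.6e+10 * (2.31e-10)^2 = 2.295e-09 J/m


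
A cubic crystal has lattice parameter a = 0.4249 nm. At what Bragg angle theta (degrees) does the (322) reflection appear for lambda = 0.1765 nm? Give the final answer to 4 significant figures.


d = a / sqrt(h^2+k^2+l^2)
d = 0.4249 / sqrt(17) = 0.103053 nm
lambda = 2*d*sin(theta)  =>  sin(theta) = lambda / (2*d)
sin(theta) = 0.1765 / (2 * 0.103053) = 0.856352
theta = 58.91 deg


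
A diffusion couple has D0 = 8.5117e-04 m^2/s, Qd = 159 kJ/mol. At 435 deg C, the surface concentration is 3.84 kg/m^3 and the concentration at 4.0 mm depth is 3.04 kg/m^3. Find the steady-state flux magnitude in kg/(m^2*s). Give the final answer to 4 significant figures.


Step 1: D = D0 * exp(-Qd/(R*T))
T = 435 + 273.15 = 708.15 K
D = 8.5117e-04 * exp(-159e3 / (8.314 * 708.15)) = 1.59007e-15 m^2/s
Step 2: J = D * (C1 - C2) / dx
J = 1.59007e-15 * (3.84 - 3.04) / 4e-03
J = 3.18e-13 kg/(m^2*s)


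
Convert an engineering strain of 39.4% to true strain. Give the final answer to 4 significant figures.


epsilon_true = ln(1 + epsilon_eng)
epsilon_true = ln(1 + 0.394)
epsilon_true = 0.3322


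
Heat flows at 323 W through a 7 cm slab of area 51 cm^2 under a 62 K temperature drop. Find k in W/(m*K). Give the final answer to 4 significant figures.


k = Q*L / (A*dT)
L = 0.07 m, A = 5.1e-03 m^2
k = 323 * 0.07 / (5.1e-03 * 62)
k = 71.51 W/(m*K)


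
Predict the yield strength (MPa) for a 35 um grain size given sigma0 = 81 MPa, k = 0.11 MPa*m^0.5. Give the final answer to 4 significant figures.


sigma_y = sigma0 + k / sqrt(d)
d = 35 um = 3.5e-05 m
sigma_y = 81 + 0.11 / sqrt(3.5e-05)
sigma_y = 99.59 MPa


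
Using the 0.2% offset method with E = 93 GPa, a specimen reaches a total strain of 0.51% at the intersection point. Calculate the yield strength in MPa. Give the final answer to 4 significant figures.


Offset strain = 0.002
Elastic strain at yield = total_strain - offset = 5.1e-03 - 0.002 = 3.1e-03
sigma_y = E * elastic_strain = 93000 * 3.1e-03
sigma_y = 288.3 MPa


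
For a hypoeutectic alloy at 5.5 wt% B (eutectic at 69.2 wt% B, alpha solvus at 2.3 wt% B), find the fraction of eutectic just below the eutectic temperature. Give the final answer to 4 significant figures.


f_primary = (C_e - C0) / (C_e - C_alpha_max)
f_primary = (69.2 - 5.5) / (69.2 - 2.3)
f_primary = 0.952167
f_eutectic = 1 - 0.952167 = 0.04783


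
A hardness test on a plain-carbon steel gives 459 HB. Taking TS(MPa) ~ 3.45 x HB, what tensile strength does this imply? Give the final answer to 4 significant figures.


TS (MPa) = 3.45 * HB
TS = 3.45 * 459
TS = 1584 MPa


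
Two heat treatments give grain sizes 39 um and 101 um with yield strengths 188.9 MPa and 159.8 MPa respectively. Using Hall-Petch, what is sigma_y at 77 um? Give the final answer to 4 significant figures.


sigma_y = sigma0 + k / sqrt(d)
1/sqrt(d1) = 1/sqrt(3.9e-05) = 160.128;  1/sqrt(d2) = 99.5037
k = (sigma1 - sigma2) / (1/sqrt(d1) - 1/sqrt(d2)) = (188.9 - 159.8) / (160.128 - 99.5037) = 0.480004 MPa*m^0.5
sigma0 = sigma1 - k/sqrt(d1) = 188.9 - 0.480004*160.128 = 112.038 MPa
sigma_y(d3) = 112.038 + 0.480004 / sqrt(7.7e-05) = 166.7 MPa


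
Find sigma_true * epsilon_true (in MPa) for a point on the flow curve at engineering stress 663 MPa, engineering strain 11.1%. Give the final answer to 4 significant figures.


sigma_true = sigma_eng * (1 + epsilon_eng)
sigma_true = 663 * (1 + 0.111) = 736.593 MPa
epsilon_true = ln(1 + epsilon_eng)
epsilon_true = ln(1 + 0.111) = 0.105261
sigma_true * epsilon_true = 736.593 * 0.105261 = 77.53 MPa


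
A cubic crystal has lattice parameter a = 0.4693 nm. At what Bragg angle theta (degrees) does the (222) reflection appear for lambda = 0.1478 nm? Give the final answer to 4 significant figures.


d = a / sqrt(h^2+k^2+l^2)
d = 0.4693 / sqrt(12) = 0.135475 nm
lambda = 2*d*sin(theta)  =>  sin(theta) = lambda / (2*d)
sin(theta) = 0.1478 / (2 * 0.135475) = 0.545487
theta = 33.06 deg


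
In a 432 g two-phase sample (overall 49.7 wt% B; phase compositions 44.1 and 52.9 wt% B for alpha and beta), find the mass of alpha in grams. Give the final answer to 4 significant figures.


f_alpha = (C_beta - C0) / (C_beta - C_alpha)
f_alpha = (52.9 - 49.7) / (52.9 - 44.1) = 0.363636
m_alpha = f_alpha * m_total = 0.363636 * 432 = 157.1 g


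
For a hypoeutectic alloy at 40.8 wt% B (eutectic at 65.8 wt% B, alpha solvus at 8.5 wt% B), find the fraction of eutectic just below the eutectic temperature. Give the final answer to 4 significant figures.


f_primary = (C_e - C0) / (C_e - C_alpha_max)
f_primary = (65.8 - 40.8) / (65.8 - 8.5)
f_primary = 0.4363
f_eutectic = 1 - 0.4363 = 0.5637


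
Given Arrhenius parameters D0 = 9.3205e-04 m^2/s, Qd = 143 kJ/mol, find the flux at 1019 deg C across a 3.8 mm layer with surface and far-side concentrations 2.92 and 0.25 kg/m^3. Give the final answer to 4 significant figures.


Step 1: D = D0 * exp(-Qd/(R*T))
T = 1019 + 273.15 = 1292.15 K
D = 9.3205e-04 * exp(-143e3 / (8.314 * 1292.15)) = 1.54352e-09 m^2/s
Step 2: J = D * (C1 - C2) / dx
J = 1.54352e-09 * (2.92 - 0.25) / 3.8e-03
J = 1.085e-06 kg/(m^2*s)


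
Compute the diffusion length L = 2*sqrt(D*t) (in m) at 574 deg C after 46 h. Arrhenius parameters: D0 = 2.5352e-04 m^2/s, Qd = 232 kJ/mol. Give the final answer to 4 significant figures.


Step 1: D = D0 * exp(-Qd/(R*T))
T = 847.15 K
D = 2.5352e-04 * exp(-232e3 / (8.314 * 847.15)) = 1.25472e-18 m^2/s
Step 2: L = 2*sqrt(D*t)
t = 46 h = 165600 s
L = 2*sqrt(1.25472e-18 * 165600) = 9.117e-07 m


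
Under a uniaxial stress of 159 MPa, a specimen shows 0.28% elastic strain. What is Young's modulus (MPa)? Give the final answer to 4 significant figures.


E = sigma / epsilon
epsilon = 0.28% = 2.8e-03
E = 159 / 2.8e-03
E = 56790 MPa


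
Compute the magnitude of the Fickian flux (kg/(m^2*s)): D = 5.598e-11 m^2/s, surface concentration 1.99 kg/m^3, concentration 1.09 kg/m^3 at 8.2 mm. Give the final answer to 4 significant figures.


J = -D * (dC/dx) = D * (C1 - C2) / dx
J = 5.598e-11 * (1.99 - 1.09) / 8.2e-03
J = 6.144e-09 kg/(m^2*s)


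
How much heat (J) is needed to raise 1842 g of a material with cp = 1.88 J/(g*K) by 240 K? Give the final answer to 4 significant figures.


Q = m * cp * dT
Q = 1842 * 1.88 * 240
Q = 831100 J


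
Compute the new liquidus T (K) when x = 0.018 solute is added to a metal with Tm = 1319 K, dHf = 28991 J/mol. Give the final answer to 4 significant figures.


dT = R*Tm^2*x / dHf
dT = 8.314 * 1319^2 * 0.018 / 28991
dT = 8.98067 K
T_new = 1319 - 8.98067 = 1310 K


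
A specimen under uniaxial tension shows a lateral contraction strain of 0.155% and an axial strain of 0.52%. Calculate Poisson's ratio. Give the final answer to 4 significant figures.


nu = -epsilon_lat / epsilon_axial
Lateral strain is contraction (negative), so using magnitudes:
nu = 0.155 / 0.52
nu = 0.2981


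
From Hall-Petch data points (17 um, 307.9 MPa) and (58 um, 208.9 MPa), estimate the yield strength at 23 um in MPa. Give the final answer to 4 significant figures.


sigma_y = sigma0 + k / sqrt(d)
1/sqrt(d1) = 1/sqrt(1.7e-05) = 242.536;  1/sqrt(d2) = 131.306
k = (sigma1 - sigma2) / (1/sqrt(d1) - 1/sqrt(d2)) = (307.9 - 208.9) / (242.536 - 131.306) = 0.890054 MPa*m^0.5
sigma0 = sigma1 - k/sqrt(d1) = 307.9 - 0.890054*242.536 = 92.0302 MPa
sigma_y(d3) = 92.0302 + 0.890054 / sqrt(2.3e-05) = 277.6 MPa


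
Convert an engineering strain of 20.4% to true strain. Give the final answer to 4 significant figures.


epsilon_true = ln(1 + epsilon_eng)
epsilon_true = ln(1 + 0.204)
epsilon_true = 0.1856


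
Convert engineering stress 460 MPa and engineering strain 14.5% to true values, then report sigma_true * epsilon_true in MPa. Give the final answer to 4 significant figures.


sigma_true = sigma_eng * (1 + epsilon_eng)
sigma_true = 460 * (1 + 0.145) = 526.7 MPa
epsilon_true = ln(1 + epsilon_eng)
epsilon_true = ln(1 + 0.145) = 0.135405
sigma_true * epsilon_true = 526.7 * 0.135405 = 71.32 MPa


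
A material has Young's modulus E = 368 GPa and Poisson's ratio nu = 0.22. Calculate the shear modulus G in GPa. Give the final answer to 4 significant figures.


G = E / (2*(1+nu))
G = 368 / (2*(1+0.22))
G = 150.8 GPa


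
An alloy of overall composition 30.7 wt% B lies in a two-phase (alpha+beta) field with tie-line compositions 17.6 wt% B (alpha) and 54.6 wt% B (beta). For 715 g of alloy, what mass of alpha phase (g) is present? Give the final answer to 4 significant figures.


f_alpha = (C_beta - C0) / (C_beta - C_alpha)
f_alpha = (54.6 - 30.7) / (54.6 - 17.6) = 0.645946
m_alpha = f_alpha * m_total = 0.645946 * 715 = 461.9 g


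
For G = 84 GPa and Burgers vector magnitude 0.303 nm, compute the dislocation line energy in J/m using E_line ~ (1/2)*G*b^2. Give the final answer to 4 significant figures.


E = G*b^2/2
b = 0.303 nm = 3.03e-10 m
G = 84 GPa = 8.4e+10 Pa
E = 0.5 * 8.4e+10 * (3.03e-10)^2
E = 3.856e-09 J/m


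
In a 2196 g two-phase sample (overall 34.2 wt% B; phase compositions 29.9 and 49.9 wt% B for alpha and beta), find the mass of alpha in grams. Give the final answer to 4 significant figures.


f_alpha = (C_beta - C0) / (C_beta - C_alpha)
f_alpha = (49.9 - 34.2) / (49.9 - 29.9) = 0.785
m_alpha = f_alpha * m_total = 0.785 * 2196 = 1724 g


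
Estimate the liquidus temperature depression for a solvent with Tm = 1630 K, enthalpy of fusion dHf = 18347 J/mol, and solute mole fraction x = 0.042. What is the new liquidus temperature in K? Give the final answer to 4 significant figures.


dT = R*Tm^2*x / dHf
dT = 8.314 * 1630^2 * 0.042 / 18347
dT = 50.5673 K
T_new = 1630 - 50.5673 = 1579 K
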